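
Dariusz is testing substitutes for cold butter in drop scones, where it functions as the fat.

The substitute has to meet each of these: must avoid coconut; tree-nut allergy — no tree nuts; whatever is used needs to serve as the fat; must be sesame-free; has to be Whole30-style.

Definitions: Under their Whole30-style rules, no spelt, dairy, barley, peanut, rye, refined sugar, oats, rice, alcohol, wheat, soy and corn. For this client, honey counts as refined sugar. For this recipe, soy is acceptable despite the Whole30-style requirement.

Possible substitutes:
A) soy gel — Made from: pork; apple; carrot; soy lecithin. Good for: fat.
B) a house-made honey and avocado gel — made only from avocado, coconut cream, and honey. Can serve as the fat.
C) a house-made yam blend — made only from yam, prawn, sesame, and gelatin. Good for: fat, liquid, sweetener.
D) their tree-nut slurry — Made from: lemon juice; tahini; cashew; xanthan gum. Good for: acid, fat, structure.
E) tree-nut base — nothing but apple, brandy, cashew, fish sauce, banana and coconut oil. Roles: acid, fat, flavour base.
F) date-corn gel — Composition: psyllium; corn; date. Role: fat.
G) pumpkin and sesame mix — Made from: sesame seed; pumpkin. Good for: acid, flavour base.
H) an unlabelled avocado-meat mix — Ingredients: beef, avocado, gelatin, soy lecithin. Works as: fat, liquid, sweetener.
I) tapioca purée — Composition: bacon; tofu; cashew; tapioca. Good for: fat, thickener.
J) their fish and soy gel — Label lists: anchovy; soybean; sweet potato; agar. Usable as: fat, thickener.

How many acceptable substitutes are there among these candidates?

3

A: soy is permitted under the Whole30-style carve-out; nothing else excluded — OK
B: has honey, so not Whole30-style; has coconut cream, so not coconut-free — no
C: has sesame, so not sesame-free — out
D: has tahini, so not sesame-free; has cashew, so not tree-nut-free — out
E: has brandy, so not Whole30-style; has cashew, so not tree-nut-free (and 1 more) — out
F: has corn, so not Whole30-style — no
G: not usable as a fat; has sesame seed, so not sesame-free — out
H: soy is permitted under the Whole30-style carve-out; nothing else excluded — OK
I: has cashew, so not tree-nut-free — no
J: soy is permitted under the Whole30-style carve-out; nothing else excluded — OK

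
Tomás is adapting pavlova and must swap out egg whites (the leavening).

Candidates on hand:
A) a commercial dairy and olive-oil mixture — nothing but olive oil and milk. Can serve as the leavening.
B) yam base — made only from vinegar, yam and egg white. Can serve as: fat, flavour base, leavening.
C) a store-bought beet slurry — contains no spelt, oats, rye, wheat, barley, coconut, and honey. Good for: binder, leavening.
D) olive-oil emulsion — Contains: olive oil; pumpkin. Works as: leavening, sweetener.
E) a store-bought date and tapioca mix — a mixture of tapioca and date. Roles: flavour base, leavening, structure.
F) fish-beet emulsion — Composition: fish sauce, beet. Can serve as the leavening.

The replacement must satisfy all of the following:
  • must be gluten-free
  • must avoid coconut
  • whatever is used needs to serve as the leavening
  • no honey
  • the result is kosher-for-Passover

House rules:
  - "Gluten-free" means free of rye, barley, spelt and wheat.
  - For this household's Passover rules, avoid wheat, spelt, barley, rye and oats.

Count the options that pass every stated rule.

6

A: only milk and olive oil; none excluded — valid
B: only egg white, yam, and vinegar; none excluded — valid
C: every rule checks out — keep
D: no coconut, kosher-for-Passover — keep
E: works as a leavening, no honey, no coconut — OK
F: gluten-free, no coconut — keep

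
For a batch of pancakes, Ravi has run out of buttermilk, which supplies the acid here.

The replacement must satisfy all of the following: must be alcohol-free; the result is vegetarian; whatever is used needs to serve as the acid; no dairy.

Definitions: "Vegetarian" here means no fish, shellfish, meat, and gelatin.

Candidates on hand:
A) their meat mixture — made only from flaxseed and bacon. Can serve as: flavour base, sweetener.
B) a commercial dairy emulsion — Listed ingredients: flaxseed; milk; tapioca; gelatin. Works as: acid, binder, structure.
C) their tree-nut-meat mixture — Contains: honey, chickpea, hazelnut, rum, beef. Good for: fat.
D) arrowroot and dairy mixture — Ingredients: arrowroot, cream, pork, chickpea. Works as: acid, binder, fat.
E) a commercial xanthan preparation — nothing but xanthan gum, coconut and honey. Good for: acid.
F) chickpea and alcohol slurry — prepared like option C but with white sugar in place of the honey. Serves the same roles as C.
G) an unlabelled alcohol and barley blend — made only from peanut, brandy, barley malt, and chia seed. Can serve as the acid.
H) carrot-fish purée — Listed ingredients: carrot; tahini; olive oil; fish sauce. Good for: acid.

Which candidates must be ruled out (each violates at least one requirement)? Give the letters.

A, B, C, D, F, G, H

A: not usable as an acid; has bacon, so not vegetarian — no
B: has gelatin, so not vegetarian; has milk, so not dairy-free — no
C: not usable as an acid; has beef, so not vegetarian (and 1 more) — reject
D: has pork, so not vegetarian; has cream, so not dairy-free — no
E: works as an acid, no dairy, vegetarian — OK
F: not usable as an acid; has beef, so not vegetarian (and 1 more) — out
G: has brandy, so not alcohol-free — no
H: has fish sauce, so not vegetarian — out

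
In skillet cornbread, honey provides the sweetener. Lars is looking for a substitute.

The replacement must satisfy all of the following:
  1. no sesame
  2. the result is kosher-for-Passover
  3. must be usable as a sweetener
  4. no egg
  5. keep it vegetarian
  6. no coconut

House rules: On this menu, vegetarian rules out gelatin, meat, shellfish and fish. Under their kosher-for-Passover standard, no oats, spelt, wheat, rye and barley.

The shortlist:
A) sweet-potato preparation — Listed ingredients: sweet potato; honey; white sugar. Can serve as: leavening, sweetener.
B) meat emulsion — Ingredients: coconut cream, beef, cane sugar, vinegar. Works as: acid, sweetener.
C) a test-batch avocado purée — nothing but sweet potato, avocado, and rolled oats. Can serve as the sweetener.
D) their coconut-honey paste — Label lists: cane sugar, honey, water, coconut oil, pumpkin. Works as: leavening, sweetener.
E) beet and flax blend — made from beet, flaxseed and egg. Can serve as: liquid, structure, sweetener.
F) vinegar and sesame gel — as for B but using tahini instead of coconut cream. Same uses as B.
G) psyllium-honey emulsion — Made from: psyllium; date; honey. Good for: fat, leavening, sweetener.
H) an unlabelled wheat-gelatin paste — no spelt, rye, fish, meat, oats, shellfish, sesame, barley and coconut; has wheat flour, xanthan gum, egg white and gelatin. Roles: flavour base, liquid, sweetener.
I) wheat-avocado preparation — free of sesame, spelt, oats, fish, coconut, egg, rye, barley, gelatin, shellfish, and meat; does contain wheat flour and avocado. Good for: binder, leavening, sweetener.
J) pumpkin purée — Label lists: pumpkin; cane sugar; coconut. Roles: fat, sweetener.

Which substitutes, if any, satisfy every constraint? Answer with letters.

A: only honey, white sugar, and sweet potato; none excluded — valid
B: has beef, so not vegetarian; has coconut cream, so not coconut-free — no
C: has rolled oats, so not kosher-for-Passover — no
D: has coconut oil, so not coconut-free — reject
E: has egg, so not egg-free — out
F: has beef, so not vegetarian; has tahini, so not sesame-free — out
G: only honey, psyllium, and date; none excluded — valid
H: has gelatin, so not vegetarian; has wheat flour, so not kosher-for-Passover (and 1 more) — reject
I: has wheat flour, so not kosher-for-Passover — out
J: has coconut, so not coconut-free — out

A, G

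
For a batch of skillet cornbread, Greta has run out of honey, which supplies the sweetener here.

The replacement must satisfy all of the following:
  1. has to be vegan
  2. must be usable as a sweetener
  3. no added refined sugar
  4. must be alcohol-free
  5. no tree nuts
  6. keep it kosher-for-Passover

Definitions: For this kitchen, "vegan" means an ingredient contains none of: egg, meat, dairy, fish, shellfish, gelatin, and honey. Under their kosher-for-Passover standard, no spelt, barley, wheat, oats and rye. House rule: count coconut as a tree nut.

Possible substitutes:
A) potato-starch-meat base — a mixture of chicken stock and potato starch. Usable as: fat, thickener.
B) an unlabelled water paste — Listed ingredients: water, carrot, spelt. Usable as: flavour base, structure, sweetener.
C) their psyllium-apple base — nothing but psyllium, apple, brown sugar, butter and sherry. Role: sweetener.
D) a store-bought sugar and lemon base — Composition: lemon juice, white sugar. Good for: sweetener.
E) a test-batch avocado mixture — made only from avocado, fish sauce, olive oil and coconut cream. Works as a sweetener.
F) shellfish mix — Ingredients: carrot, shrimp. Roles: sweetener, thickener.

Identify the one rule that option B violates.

usable as a sweetener: satisfied
vegan: satisfied
kosher-for-Passover: has spelt — fails
alcohol-free: satisfied
no-added-sugar: satisfied
tree-nut-free: satisfied

kosher-for-Passover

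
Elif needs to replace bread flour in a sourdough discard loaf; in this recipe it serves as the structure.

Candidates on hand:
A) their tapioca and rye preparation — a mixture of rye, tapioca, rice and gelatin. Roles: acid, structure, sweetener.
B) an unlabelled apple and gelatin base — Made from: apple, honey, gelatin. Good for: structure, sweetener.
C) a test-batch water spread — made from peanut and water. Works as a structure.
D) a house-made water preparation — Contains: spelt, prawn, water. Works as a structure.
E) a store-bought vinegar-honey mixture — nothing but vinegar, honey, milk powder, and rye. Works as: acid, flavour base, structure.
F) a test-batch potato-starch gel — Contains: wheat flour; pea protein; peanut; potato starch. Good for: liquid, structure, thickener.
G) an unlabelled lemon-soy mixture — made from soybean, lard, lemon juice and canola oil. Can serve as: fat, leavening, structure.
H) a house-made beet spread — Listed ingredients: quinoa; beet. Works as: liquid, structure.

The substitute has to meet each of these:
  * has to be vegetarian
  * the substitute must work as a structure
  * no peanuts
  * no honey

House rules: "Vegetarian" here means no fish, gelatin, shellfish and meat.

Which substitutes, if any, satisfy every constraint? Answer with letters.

H

A: has gelatin, so not vegetarian — no
B: has gelatin, so not vegetarian; has honey, so not honey-free — out
C: has peanut, so not peanut-free — reject
D: has prawn, so not vegetarian — out
E: has honey, so not honey-free — reject
F: has peanut, so not peanut-free — out
G: has lard, so not vegetarian — out
H: no peanut, no honey — OK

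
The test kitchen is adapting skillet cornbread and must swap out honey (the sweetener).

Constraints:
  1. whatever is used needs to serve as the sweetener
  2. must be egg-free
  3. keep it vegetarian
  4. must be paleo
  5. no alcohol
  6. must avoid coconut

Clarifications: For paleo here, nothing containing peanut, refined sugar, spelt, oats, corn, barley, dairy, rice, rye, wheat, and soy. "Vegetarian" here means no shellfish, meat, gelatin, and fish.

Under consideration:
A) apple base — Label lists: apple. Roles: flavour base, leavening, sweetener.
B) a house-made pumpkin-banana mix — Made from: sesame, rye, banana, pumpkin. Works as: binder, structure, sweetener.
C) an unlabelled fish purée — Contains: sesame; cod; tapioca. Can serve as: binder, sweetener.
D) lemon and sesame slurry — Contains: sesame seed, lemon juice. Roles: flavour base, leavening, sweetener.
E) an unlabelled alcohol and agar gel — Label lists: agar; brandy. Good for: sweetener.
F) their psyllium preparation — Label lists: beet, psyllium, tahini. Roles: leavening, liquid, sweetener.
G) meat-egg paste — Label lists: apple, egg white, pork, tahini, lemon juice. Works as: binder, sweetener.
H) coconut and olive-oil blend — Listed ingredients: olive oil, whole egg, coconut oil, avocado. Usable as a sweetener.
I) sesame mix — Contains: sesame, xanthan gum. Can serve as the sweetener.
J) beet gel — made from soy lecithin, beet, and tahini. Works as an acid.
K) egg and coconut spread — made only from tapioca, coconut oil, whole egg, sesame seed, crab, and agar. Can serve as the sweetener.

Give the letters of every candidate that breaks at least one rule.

B, C, E, G, H, J, K

A: all constraints satisfied — OK
B: has rye, so not paleo — out
C: has cod, so not vegetarian — out
D: works as a sweetener, vegetarian, no coconut — OK
E: has brandy, so not alcohol-free — out
F: nothing on the exclusion list — valid
G: has pork, so not vegetarian; has egg white, so not egg-free — no
H: has whole egg, so not egg-free; has coconut oil, so not coconut-free — out
I: vegetarian, no coconut — valid
J: not usable as a sweetener; has soy lecithin, so not paleo — reject
K: has crab, so not vegetarian; has whole egg, so not egg-free (and 1 more) — no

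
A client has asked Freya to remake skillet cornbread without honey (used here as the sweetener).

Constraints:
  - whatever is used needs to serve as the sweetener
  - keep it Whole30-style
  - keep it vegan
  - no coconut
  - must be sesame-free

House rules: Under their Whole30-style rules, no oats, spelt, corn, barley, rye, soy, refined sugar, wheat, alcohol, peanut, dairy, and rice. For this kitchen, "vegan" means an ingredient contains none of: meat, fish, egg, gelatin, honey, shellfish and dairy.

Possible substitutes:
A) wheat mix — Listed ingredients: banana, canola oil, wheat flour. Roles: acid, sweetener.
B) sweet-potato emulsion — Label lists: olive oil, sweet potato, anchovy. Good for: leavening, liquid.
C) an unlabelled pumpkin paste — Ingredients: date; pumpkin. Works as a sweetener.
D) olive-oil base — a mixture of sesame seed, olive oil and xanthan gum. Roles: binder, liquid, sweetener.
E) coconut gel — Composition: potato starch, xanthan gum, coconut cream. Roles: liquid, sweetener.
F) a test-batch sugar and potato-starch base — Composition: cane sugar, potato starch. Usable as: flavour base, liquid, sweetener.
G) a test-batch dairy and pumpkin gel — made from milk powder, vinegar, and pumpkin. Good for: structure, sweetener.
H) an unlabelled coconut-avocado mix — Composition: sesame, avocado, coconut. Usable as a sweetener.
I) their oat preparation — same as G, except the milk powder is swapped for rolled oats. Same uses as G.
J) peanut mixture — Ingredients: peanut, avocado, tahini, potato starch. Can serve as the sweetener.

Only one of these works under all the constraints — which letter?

A: has wheat flour, so not Whole30-style — no
B: not usable as a sweetener; has anchovy, so not vegan — no
C: nothing on the exclusion list — valid
D: has sesame seed, so not sesame-free — reject
E: has coconut cream, so not coconut-free — reject
F: has cane sugar, so not Whole30-style — reject
G: has milk powder, so not Whole30-style; has milk powder, so not vegan — no
H: has sesame, so not sesame-free; has coconut, so not coconut-free — reject
I: has rolled oats, so not Whole30-style — no
J: has peanut, so not Whole30-style; has tahini, so not sesame-free — no

C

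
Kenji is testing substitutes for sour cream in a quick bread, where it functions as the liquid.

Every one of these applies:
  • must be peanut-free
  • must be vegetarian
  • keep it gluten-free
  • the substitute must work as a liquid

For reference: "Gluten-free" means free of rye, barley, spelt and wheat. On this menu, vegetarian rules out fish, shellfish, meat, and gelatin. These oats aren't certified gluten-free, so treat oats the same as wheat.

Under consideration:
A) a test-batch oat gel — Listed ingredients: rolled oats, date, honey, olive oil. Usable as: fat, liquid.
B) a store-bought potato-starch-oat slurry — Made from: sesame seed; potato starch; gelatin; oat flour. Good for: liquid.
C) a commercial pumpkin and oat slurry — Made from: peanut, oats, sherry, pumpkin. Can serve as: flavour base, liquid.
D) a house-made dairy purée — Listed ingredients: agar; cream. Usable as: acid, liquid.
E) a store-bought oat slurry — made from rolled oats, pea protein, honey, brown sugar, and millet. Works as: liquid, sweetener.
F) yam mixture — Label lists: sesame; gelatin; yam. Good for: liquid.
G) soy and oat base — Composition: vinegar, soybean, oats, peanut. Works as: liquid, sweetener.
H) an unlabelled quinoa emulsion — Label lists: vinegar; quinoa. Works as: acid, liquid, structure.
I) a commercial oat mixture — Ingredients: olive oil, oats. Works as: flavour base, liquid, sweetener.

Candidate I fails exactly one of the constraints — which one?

gluten-free

usable as a liquid: satisfied
gluten-free: has oats — fails
vegetarian: satisfied
peanut-free: satisfied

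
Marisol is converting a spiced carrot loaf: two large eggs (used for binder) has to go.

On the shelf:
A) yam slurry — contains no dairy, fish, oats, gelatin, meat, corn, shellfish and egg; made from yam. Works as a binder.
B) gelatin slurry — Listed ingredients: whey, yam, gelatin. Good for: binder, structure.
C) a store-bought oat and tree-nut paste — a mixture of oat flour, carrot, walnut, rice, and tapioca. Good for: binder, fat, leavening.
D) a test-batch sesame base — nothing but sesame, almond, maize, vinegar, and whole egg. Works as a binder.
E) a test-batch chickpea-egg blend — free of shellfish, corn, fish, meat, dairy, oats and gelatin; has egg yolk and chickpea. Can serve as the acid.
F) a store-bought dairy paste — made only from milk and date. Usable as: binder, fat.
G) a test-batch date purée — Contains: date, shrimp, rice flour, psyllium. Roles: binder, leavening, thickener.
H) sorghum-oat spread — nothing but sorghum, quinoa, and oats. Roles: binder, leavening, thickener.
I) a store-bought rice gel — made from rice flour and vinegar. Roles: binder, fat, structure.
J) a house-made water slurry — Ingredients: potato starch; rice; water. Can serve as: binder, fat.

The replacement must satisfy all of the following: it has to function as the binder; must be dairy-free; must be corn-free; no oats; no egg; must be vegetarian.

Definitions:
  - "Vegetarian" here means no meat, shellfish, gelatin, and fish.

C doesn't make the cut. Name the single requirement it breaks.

oat-free

usable as a binder: satisfied
vegetarian: satisfied
oat-free: has oat flour — fails
corn-free: satisfied
egg-free: satisfied
dairy-free: satisfied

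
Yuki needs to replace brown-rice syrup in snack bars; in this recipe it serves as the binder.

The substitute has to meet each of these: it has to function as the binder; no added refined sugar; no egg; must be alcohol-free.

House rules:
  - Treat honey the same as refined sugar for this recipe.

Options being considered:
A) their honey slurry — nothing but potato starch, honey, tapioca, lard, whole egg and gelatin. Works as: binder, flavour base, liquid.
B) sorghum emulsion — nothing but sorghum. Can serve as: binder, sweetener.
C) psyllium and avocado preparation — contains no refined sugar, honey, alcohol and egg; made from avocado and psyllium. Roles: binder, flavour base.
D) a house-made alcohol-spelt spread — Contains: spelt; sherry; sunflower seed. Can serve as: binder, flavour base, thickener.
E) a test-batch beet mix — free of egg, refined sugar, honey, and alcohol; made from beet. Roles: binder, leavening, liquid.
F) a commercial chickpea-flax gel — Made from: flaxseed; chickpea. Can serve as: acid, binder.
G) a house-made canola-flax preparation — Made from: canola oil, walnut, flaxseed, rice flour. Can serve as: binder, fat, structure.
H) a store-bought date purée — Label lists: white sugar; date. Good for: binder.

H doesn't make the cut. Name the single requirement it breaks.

usable as a binder: satisfied
egg-free: satisfied
alcohol-free: satisfied
no-added-sugar: has white sugar — fails

no-added-sugar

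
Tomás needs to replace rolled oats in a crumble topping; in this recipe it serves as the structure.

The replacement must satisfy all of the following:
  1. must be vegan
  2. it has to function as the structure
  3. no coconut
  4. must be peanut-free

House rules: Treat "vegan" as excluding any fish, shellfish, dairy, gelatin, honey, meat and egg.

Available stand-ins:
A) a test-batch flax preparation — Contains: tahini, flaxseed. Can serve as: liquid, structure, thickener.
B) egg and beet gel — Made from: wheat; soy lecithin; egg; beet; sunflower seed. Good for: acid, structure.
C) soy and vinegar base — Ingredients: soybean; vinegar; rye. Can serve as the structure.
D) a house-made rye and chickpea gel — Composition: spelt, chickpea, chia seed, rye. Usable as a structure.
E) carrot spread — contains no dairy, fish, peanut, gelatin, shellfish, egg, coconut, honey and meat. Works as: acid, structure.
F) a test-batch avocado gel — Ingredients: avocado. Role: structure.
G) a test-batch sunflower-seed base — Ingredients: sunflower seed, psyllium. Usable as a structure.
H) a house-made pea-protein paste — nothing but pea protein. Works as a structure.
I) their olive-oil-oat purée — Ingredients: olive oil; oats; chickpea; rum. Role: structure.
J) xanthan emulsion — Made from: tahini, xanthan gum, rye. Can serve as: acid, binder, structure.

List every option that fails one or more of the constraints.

A: only tahini and flaxseed; none excluded — keep
B: has egg, so not vegan — reject
C: nothing on the exclusion list — valid
D: rye and spelt etc. — none of it excluded — keep
E: works as a structure, no coconut, vegan — OK
F: only avocado; none excluded — keep
G: every rule checks out — valid
H: only pea protein; none excluded — keep
I: every rule checks out — OK
J: vegan, no peanut — valid

B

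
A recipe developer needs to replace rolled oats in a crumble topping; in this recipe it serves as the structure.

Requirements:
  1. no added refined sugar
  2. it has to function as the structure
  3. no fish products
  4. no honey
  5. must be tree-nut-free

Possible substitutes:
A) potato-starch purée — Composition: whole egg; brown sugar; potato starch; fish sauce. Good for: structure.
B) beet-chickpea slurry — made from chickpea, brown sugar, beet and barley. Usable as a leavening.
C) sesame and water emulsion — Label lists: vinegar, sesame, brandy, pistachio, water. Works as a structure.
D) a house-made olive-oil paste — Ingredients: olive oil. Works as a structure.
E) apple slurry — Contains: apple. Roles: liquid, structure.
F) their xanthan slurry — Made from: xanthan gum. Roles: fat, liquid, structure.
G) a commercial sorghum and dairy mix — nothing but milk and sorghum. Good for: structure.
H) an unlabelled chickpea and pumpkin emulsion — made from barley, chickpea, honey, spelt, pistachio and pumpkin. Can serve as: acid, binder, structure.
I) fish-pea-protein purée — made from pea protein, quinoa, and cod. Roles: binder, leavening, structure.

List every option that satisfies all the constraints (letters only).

A: has fish sauce, so not fish-free; has brown sugar, so not no-added-sugar — out
B: not usable as a structure; has brown sugar, so not no-added-sugar — out
C: has pistachio, so not tree-nut-free — reject
D: only olive oil; none excluded — keep
E: nothing on the exclusion list — OK
F: only xanthan gum; none excluded — OK
G: only milk and sorghum; none excluded — keep
H: has pistachio, so not tree-nut-free; has honey, so not honey-free — out
I: has cod, so not fish-free — no

D, E, F, G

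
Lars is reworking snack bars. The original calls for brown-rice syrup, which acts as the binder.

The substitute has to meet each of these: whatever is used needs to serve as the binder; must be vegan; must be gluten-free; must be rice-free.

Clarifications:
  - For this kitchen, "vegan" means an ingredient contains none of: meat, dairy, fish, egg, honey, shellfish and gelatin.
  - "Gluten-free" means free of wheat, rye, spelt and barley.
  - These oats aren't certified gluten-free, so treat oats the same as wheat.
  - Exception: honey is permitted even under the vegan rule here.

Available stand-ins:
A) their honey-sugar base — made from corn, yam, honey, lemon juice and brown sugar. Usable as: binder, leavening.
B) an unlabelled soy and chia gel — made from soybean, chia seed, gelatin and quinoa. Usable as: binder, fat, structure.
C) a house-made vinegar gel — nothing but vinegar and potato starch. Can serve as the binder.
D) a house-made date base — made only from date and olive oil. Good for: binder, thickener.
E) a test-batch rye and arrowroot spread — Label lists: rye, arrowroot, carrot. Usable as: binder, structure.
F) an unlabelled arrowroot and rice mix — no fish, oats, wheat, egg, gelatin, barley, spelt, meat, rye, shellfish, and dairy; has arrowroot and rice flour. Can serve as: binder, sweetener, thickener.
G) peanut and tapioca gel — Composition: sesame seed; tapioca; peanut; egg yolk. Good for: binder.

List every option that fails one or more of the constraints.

A: honey is permitted under the vegan carve-out; nothing else excluded — valid
B: has gelatin, so not vegan — reject
C: works as a binder, vegan, no rice — OK
D: all constraints satisfied — OK
E: has rye, so not gluten-free — no
F: has rice flour, so not rice-free — reject
G: has egg yolk, so not vegan — reject

B, E, F, G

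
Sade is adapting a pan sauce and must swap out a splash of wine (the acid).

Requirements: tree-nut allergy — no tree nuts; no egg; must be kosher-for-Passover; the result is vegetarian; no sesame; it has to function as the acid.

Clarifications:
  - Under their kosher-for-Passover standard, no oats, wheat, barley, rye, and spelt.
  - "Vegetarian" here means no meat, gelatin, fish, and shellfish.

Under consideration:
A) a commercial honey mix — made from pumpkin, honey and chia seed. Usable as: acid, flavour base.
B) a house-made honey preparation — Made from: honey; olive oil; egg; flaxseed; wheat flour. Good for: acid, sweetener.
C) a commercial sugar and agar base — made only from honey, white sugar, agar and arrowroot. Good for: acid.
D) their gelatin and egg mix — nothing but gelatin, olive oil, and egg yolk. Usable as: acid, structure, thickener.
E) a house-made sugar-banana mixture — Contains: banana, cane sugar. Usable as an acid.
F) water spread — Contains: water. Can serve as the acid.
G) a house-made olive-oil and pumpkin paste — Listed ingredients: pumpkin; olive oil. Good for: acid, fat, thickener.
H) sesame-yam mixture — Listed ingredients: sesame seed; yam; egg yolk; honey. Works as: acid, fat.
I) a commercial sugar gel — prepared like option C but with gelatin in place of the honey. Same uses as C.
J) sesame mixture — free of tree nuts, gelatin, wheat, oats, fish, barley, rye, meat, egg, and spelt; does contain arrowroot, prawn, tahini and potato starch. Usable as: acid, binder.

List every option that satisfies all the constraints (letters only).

A, C, E, F, G

A: nothing on the exclusion list — OK
B: has wheat flour, so not kosher-for-Passover; has egg, so not egg-free — no
C: honey and white sugar etc. — none of it excluded — valid
D: has gelatin, so not vegetarian; has egg yolk, so not egg-free — reject
E: only cane sugar and banana; none excluded — OK
F: every rule checks out — valid
G: nothing on the exclusion list — keep
H: has egg yolk, so not egg-free; has sesame seed, so not sesame-free — reject
I: has gelatin, so not vegetarian — out
J: has prawn, so not vegetarian; has tahini, so not sesame-free — no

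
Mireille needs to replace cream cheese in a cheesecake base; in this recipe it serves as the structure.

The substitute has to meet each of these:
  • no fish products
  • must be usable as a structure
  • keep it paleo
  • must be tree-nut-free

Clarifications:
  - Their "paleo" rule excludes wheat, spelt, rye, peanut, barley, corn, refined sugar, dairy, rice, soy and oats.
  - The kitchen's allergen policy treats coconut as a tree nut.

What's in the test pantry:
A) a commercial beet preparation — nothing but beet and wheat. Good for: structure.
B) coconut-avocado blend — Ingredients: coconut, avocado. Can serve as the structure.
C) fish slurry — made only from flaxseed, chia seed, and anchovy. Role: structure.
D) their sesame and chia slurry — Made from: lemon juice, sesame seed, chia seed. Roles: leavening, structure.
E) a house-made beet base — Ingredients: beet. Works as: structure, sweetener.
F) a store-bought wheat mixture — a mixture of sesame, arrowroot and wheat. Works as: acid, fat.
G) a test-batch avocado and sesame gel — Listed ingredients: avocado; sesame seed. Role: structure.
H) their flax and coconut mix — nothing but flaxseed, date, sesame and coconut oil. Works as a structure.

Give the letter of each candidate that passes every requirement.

D, E, G

A: has wheat, so not paleo — reject
B: has coconut, so not tree-nut-free — reject
C: has anchovy, so not fish-free — out
D: works as a structure, tree-nut-free, paleo — OK
E: only beet; none excluded — OK
F: not usable as a structure; has wheat, so not paleo — reject
G: only sesame seed and avocado; none excluded — valid
H: has coconut oil, so not tree-nut-free — reject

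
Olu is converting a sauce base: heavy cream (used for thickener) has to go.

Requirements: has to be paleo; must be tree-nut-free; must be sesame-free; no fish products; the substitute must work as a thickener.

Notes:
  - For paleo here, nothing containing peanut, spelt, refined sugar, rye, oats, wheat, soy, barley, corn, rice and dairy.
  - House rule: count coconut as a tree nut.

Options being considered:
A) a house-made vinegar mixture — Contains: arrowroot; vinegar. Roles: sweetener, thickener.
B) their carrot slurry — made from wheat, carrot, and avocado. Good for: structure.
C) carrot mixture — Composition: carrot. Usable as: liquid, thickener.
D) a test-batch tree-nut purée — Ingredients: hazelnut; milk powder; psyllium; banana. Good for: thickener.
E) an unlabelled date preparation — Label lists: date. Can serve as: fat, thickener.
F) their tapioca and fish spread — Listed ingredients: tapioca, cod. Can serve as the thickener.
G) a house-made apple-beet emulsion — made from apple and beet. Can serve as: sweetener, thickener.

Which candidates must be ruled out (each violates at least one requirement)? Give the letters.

B, D, F

A: only vinegar and arrowroot; none excluded — OK
B: not usable as a thickener; has wheat, so not paleo — no
C: all constraints satisfied — keep
D: has milk powder, so not paleo; has hazelnut, so not tree-nut-free — out
E: tree-nut-free, no sesame — keep
F: has cod, so not fish-free — out
G: only beet and apple; none excluded — valid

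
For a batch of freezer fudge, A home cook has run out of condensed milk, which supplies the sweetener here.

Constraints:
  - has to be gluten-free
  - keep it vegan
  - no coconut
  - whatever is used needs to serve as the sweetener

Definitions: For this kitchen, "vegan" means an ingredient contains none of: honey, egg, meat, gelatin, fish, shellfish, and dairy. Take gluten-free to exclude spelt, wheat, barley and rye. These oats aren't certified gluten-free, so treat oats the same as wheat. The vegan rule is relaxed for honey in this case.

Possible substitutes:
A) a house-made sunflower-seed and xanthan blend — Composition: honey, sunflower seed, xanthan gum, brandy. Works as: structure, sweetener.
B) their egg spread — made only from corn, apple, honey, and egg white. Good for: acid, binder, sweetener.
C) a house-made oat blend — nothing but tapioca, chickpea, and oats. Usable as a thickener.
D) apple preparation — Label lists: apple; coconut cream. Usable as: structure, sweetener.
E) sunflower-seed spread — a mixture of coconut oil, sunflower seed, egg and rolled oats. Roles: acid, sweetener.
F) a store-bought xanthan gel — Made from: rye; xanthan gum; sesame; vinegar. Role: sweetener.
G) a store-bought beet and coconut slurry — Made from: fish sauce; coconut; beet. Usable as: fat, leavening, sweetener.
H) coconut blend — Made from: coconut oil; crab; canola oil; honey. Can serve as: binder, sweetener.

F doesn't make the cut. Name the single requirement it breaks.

usable as a sweetener: satisfied
vegan: satisfied
gluten-free: has rye — fails
coconut-free: satisfied

gluten-free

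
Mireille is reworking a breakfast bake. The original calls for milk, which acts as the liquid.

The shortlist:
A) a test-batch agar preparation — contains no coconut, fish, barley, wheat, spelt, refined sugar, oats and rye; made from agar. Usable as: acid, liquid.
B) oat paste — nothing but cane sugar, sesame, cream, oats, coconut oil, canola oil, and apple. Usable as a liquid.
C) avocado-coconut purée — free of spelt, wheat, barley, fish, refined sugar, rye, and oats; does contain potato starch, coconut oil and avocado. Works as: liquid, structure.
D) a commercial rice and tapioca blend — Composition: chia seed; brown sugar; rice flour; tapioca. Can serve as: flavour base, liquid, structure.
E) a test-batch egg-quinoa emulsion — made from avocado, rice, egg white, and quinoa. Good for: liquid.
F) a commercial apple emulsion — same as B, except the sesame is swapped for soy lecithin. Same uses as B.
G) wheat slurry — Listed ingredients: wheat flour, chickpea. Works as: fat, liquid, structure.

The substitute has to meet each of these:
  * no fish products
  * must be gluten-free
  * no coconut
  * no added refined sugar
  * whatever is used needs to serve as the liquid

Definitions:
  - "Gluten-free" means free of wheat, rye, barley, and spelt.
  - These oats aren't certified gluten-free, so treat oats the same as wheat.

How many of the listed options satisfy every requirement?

2

A: no refined sugar, gluten-free — keep
B: has oats, so not gluten-free; has coconut oil, so not coconut-free (and 1 more) — no
C: has coconut oil, so not coconut-free — out
D: has brown sugar, so not no-added-sugar — out
E: no coconut, gluten-free — OK
F: has oats, so not gluten-free; has coconut oil, so not coconut-free (and 1 more) — out
G: has wheat flour, so not gluten-free — no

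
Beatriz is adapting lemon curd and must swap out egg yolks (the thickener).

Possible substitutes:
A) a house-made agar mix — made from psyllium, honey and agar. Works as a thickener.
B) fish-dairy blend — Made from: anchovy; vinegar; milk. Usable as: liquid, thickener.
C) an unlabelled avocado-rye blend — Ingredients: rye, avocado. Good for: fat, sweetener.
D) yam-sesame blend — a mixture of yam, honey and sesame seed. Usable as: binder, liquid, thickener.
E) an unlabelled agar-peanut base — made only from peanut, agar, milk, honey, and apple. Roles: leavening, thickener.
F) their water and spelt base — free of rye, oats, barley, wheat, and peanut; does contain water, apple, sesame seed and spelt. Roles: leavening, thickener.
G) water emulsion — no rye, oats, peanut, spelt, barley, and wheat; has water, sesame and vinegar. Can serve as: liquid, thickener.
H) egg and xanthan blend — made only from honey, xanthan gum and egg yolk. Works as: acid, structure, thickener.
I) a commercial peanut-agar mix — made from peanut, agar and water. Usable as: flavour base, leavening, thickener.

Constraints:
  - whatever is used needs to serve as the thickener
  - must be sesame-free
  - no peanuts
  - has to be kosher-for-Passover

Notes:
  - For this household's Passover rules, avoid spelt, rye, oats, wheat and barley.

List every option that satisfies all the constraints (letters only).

A: all constraints satisfied — valid
B: only milk, anchovy, and vinegar; none excluded — OK
C: not usable as a thickener; has rye, so not kosher-for-Passover — out
D: has sesame seed, so not sesame-free — no
E: has peanut, so not peanut-free — out
F: has spelt, so not kosher-for-Passover; has sesame seed, so not sesame-free — out
G: has sesame, so not sesame-free — reject
H: only egg yolk, honey and xanthan gum; none excluded — valid
I: has peanut, so not peanut-free — no

A, B, H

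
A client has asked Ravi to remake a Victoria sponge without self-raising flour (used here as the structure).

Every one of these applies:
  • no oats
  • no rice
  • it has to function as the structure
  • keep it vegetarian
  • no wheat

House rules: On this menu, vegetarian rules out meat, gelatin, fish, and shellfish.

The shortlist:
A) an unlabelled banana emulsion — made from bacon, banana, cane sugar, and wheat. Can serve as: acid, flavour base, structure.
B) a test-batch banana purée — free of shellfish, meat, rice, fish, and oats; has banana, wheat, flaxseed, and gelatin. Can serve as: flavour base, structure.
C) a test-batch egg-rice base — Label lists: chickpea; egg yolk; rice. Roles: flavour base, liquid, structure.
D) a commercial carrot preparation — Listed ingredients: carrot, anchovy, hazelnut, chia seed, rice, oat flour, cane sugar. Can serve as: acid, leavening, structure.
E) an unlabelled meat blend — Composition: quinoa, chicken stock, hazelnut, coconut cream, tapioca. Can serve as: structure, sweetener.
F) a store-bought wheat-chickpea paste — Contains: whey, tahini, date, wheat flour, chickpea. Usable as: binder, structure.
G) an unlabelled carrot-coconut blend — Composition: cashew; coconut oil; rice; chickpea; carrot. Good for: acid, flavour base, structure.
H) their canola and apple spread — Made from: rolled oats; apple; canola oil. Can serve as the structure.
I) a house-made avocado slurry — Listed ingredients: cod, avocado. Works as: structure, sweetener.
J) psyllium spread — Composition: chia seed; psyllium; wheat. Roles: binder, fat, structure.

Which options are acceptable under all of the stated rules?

A: has bacon, so not vegetarian; has wheat, so not wheat-free — reject
B: has gelatin, so not vegetarian; has wheat, so not wheat-free — out
C: has rice, so not rice-free — reject
D: has anchovy, so not vegetarian; has rice, so not rice-free (and 1 more) — out
E: has chicken stock, so not vegetarian — no
F: has wheat flour, so not wheat-free — out
G: has rice, so not rice-free — no
H: has rolled oats, so not oat-free — no
I: has cod, so not vegetarian — out
J: has wheat, so not wheat-free — reject

none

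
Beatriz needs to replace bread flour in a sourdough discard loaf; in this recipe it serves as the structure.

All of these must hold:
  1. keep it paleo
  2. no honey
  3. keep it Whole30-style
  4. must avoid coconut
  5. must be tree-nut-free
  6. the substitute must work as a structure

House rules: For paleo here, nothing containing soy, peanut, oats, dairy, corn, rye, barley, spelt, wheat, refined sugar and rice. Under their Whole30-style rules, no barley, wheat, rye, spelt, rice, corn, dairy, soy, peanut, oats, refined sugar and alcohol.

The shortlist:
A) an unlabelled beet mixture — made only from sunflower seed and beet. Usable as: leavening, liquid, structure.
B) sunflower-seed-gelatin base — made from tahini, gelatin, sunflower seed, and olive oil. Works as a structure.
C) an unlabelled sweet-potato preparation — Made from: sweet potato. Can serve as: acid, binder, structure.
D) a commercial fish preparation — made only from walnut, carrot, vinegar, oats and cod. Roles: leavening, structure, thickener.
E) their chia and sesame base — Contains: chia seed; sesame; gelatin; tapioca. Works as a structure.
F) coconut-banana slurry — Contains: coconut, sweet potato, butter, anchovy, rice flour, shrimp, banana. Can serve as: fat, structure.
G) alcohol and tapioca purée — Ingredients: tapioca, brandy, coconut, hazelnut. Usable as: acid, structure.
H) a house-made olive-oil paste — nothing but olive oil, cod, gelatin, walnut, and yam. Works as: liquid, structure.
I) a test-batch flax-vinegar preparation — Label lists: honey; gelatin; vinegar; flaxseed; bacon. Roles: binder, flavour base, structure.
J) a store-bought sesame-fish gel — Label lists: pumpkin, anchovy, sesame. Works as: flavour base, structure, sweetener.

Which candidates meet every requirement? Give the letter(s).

A: works as a structure, no honey, paleo — keep
B: nothing on the exclusion list — valid
C: Whole30-style, no tree nuts — valid
D: has oats, so not paleo; has oats, so not Whole30-style (and 1 more) — out
E: gelatin and sesame etc. — none of it excluded — valid
F: has butter, so not paleo; has butter, so not Whole30-style (and 1 more) — out
G: has brandy, so not Whole30-style; has coconut, so not coconut-free (and 1 more) — no
H: has walnut, so not tree-nut-free — reject
I: has honey, so not honey-free — out
J: only anchovy, sesame and pumpkin; none excluded — OK

A, B, C, E, J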